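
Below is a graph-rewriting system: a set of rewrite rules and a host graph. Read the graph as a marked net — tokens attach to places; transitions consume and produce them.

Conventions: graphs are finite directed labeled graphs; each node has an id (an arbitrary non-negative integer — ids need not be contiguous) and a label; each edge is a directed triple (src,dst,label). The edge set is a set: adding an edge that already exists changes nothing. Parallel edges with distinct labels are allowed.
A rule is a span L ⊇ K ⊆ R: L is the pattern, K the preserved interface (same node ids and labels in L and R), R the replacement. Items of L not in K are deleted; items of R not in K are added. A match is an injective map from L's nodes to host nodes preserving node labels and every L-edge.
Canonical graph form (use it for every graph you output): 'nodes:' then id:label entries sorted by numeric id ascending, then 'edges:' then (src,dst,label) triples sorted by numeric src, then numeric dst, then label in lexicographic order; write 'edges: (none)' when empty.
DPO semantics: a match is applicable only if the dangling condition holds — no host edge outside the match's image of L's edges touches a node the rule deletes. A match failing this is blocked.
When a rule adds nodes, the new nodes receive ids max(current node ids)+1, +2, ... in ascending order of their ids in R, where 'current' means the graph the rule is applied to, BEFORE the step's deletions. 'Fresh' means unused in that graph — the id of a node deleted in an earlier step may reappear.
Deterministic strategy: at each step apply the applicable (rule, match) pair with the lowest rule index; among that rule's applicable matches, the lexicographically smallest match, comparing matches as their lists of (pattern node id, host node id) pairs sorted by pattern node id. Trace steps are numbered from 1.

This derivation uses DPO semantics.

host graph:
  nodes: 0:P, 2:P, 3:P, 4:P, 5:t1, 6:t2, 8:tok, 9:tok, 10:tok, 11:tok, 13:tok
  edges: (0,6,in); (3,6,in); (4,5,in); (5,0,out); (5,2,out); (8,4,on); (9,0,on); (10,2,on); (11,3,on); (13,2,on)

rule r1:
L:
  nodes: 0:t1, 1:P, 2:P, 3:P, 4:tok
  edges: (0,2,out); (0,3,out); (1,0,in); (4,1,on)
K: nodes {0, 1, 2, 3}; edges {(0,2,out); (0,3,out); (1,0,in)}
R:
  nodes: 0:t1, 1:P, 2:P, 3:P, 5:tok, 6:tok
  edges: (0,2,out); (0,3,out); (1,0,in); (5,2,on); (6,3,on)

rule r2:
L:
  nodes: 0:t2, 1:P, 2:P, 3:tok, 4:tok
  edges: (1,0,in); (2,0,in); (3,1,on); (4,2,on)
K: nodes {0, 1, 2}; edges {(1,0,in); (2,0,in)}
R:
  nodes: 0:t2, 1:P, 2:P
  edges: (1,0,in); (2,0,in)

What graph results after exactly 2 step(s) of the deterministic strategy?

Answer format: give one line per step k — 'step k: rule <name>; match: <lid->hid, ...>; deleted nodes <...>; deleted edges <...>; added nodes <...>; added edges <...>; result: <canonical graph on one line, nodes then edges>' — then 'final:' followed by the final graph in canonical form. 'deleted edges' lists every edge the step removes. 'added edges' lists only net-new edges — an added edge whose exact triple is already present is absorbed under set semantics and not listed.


step 1: rule r1; match: 0->5, 1->4, 2->0, 3->2, 4->8; deleted nodes 8; deleted edges (8,4,on); added nodes 14, 15; added edges (14,0,on); (15,2,on); result: nodes: 0:P, 2:P, 3:P, 4:P, 5:t1, 6:t2, 9:tok, 10:tok, 11:tok, 13:tok, 14:tok, 15:tok edges: (0,6,in); (3,6,in); (4,5,in); (5,0,out); (5,2,out); (9,0,on); (10,2,on); (11,3,on); (13,2,on); (14,0,on); (15,2,on)
step 2: rule r2; match: 0->6, 1->0, 2->3, 3->9, 4->11; deleted nodes 9, 11; deleted edges (9,0,on); (11,3,on); added nodes (none); added edges (none); result: nodes: 0:P, 2:P, 3:P, 4:P, 5:t1, 6:t2, 10:tok, 13:tok, 14:tok, 15:tok edges: (0,6,in); (3,6,in); (4,5,in); (5,0,out); (5,2,out); (10,2,on); (13,2,on); (14,0,on); (15,2,on)
final:
nodes: 0:P, 2:P, 3:P, 4:P, 5:t1, 6:t2, 10:tok, 13:tok, 14:tok, 15:tok
edges: (0,6,in); (3,6,in); (4,5,in); (5,0,out); (5,2,out); (10,2,on); (13,2,on); (14,0,on); (15,2,on)


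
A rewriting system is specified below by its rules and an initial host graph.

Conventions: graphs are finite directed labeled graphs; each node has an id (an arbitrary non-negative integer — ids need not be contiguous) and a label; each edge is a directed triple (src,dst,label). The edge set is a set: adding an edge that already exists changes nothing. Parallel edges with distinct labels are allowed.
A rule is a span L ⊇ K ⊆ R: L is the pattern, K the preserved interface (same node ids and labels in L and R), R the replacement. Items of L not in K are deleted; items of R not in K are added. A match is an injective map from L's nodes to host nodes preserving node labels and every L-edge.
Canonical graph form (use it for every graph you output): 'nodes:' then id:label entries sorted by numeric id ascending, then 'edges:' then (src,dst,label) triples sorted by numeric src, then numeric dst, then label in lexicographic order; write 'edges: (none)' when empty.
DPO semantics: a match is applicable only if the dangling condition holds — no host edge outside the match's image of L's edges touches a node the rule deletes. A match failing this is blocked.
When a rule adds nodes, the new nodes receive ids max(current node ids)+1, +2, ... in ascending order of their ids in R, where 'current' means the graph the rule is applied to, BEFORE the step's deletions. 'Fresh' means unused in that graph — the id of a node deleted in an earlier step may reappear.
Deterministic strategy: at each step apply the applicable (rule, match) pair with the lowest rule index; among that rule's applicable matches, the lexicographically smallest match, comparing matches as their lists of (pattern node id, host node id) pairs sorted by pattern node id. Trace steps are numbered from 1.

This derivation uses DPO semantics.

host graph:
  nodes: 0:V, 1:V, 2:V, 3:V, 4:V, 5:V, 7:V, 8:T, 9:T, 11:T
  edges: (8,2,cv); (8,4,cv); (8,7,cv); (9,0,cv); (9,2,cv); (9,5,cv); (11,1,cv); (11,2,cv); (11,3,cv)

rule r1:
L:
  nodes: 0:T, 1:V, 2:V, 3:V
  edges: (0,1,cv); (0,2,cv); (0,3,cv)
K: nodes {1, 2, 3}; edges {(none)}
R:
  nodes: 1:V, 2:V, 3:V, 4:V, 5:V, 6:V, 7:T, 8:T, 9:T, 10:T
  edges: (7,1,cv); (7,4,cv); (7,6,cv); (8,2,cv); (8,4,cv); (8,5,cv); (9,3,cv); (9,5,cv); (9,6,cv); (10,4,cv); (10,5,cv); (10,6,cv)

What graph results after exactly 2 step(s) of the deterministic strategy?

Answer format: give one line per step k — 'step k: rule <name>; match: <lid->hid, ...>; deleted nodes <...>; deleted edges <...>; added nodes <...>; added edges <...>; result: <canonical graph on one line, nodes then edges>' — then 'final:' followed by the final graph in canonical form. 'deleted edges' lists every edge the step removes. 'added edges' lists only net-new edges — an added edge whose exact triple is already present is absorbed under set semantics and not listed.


step 1: rule r1; match: 0->8, 1->2, 2->4, 3->7; deleted nodes 8; deleted edges (8,2,cv); (8,4,cv); (8,7,cv); added nodes 12, 13, 14, 15, 16, 17, 18; added edges (15,2,cv); (15,12,cv); (15,14,cv); (16,4,cv); (16,12,cv); (16,13,cv); (17,7,cv); (17,13,cv); (17,14,cv); (18,12,cv); (18,13,cv); (18,14,cv); result: nodes: 0:V, 1:V, 2:V, 3:V, 4:V, 5:V, 7:V, 9:T, 11:T, 12:V, 13:V, 14:V, 15:T, 16:T, 17:T, 18:T edges: (9,0,cv); (9,2,cv); (9,5,cv); (11,1,cv); (11,2,cv); (11,3,cv); (15,2,cv); (15,12,cv); (15,14,cv); (16,4,cv); (16,12,cv); (16,13,cv); (17,7,cv); (17,13,cv); (17,14,cv); (18,12,cv); (18,13,cv); (18,14,cv)
step 2: rule r1; match: 0->9, 1->0, 2->2, 3->5; deleted nodes 9; deleted edges (9,0,cv); (9,2,cv); (9,5,cv); added nodes 19, 20, 21, 22, 23, 24, 25; added edges (22,0,cv); (22,19,cv); (22,21,cv); (23,2,cv); (23,19,cv); (23,20,cv); (24,5,cv); (24,20,cv); (24,21,cv); (25,19,cv); (25,20,cv); (25,21,cv); result: nodes: 0:V, 1:V, 2:V, 3:V, 4:V, 5:V, 7:V, 11:T, 12:V, 13:V, 14:V, 15:T, 16:T, 17:T, 18:T, 19:V, 20:V, 21:V, 22:T, 23:T, 24:T, 25:T edges: (11,1,cv); (11,2,cv); (11,3,cv); (15,2,cv); (15,12,cv); (15,14,cv); (16,4,cv); (16,12,cv); (16,13,cv); (17,7,cv); (17,13,cv); (17,14,cv); (18,12,cv); (18,13,cv); (18,14,cv); (22,0,cv); (22,19,cv); (22,21,cv); (23,2,cv); (23,19,cv); (23,20,cv); (24,5,cv); (24,20,cv); (24,21,cv); (25,19,cv); (25,20,cv); (25,21,cv)
final:
nodes: 0:V, 1:V, 2:V, 3:V, 4:V, 5:V, 7:V, 11:T, 12:V, 13:V, 14:V, 15:T, 16:T, 17:T, 18:T, 19:V, 20:V, 21:V, 22:T, 23:T, 24:T, 25:T
edges: (11,1,cv); (11,2,cv); (11,3,cv); (15,2,cv); (15,12,cv); (15,14,cv); (16,4,cv); (16,12,cv); (16,13,cv); (17,7,cv); (17,13,cv); (17,14,cv); (18,12,cv); (18,13,cv); (18,14,cv); (22,0,cv); (22,19,cv); (22,21,cv); (23,2,cv); (23,19,cv); (23,20,cv); (24,5,cv); (24,20,cv); (24,21,cv); (25,19,cv); (25,20,cv); (25,21,cv)


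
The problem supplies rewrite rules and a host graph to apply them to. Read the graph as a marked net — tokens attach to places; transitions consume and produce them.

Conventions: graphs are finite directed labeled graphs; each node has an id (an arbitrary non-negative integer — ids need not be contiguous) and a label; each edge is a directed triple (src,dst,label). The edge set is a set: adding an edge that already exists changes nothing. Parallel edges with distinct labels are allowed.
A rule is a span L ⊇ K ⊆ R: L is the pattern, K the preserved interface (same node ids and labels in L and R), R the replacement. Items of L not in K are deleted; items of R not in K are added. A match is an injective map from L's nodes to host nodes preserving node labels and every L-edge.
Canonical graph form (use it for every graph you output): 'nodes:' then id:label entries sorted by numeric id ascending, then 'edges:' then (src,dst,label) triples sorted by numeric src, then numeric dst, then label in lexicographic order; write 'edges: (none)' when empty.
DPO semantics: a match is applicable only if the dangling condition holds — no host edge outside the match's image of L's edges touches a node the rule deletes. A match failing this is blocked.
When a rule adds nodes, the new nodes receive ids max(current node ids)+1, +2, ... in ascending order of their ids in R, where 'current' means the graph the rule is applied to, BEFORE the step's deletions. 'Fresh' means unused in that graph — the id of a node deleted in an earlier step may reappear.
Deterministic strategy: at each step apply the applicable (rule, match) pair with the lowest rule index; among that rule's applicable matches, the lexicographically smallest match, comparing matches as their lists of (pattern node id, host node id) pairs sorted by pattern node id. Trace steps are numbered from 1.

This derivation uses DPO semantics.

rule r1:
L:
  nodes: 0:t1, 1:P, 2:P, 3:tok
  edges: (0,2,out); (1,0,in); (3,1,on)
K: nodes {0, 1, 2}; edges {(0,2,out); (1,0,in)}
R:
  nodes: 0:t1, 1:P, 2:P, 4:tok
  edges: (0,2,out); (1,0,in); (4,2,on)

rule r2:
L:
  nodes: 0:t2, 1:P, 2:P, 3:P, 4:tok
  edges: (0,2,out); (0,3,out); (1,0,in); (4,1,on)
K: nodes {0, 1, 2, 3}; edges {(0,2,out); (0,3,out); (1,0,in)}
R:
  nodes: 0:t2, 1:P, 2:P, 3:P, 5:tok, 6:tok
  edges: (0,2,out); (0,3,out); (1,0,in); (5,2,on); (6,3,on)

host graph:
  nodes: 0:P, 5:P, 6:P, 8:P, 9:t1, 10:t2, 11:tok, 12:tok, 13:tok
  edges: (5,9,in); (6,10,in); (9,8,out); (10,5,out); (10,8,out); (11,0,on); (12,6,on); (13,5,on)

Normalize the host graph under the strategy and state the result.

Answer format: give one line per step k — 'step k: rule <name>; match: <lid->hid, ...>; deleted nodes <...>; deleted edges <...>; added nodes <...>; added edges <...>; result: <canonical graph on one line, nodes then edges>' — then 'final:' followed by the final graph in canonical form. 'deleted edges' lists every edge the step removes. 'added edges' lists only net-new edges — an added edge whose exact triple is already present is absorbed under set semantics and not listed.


step 1: rule r1; match: 0->9, 1->5, 2->8, 3->13; deleted nodes 13; deleted edges (13,5,on); added nodes 14; added edges (14,8,on); result: nodes: 0:P, 5:P, 6:P, 8:P, 9:t1, 10:t2, 11:tok, 12:tok, 14:tok edges: (5,9,in); (6,10,in); (9,8,out); (10,5,out); (10,8,out); (11,0,on); (12,6,on); (14,8,on)
step 2: rule r2; match: 0->10, 1->6, 2->5, 3->8, 4->12; deleted nodes 12; deleted edges (12,6,on); added nodes 15, 16; added edges (15,5,on); (16,8,on); result: nodes: 0:P, 5:P, 6:P, 8:P, 9:t1, 10:t2, 11:tok, 14:tok, 15:tok, 16:tok edges: (5,9,in); (6,10,in); (9,8,out); (10,5,out); (10,8,out); (11,0,on); (14,8,on); (15,5,on); (16,8,on)
step 3: rule r1; match: 0->9, 1->5, 2->8, 3->15; deleted nodes 15; deleted edges (15,5,on); added nodes 17; added edges (17,8,on); result: nodes: 0:P, 5:P, 6:P, 8:P, 9:t1, 10:t2, 11:tok, 14:tok, 16:tok, 17:tok edges: (5,9,in); (6,10,in); (9,8,out); (10,5,out); (10,8,out); (11,0,on); (14,8,on); (16,8,on); (17,8,on)
final:
nodes: 0:P, 5:P, 6:P, 8:P, 9:t1, 10:t2, 11:tok, 14:tok, 16:tok, 17:tok
edges: (5,9,in); (6,10,in); (9,8,out); (10,5,out); (10,8,out); (11,0,on); (14,8,on); (16,8,on); (17,8,on)


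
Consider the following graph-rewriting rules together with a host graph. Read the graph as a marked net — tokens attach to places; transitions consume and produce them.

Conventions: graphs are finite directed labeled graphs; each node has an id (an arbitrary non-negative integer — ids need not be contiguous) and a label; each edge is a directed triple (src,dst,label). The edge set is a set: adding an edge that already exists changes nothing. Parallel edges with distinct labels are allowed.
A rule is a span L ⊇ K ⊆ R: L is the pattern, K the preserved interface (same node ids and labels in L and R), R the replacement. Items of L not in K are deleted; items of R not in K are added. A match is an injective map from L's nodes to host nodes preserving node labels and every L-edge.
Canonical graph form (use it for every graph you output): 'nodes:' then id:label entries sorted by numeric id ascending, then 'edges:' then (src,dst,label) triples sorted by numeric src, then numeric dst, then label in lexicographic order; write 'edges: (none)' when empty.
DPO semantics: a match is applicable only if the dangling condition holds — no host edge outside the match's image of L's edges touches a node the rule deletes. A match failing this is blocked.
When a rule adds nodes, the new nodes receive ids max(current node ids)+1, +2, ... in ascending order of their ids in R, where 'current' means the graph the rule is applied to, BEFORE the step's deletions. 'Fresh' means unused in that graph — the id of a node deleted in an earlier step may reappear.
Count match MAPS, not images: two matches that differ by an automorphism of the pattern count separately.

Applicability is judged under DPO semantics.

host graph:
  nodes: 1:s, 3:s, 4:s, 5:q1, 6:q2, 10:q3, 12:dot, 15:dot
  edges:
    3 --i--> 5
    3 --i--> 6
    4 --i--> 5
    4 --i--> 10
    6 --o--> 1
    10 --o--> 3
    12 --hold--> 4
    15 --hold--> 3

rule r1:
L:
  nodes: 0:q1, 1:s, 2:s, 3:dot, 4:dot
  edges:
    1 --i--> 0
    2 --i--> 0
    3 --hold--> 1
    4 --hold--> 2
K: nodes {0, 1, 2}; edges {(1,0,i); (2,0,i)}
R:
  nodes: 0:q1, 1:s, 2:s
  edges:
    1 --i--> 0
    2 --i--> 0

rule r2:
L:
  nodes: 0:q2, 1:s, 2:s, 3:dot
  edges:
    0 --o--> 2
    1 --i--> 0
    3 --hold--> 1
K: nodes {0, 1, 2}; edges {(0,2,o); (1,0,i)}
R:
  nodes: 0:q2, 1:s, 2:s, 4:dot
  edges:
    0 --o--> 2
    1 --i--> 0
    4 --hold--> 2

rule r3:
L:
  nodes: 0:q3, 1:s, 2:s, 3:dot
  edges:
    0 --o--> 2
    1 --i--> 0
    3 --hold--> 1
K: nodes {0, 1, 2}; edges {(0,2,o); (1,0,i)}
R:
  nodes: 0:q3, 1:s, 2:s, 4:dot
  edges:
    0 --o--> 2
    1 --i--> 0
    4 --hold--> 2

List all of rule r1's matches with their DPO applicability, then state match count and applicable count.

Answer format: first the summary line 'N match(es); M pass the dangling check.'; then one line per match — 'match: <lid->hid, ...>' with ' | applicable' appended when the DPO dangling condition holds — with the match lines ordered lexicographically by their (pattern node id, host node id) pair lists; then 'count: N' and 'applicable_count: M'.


2 match(es); 2 pass the dangling check.
match: 0->5, 1->3, 2->4, 3->15, 4->12 | applicable
match: 0->5, 1->4, 2->3, 3->12, 4->15 | applicable
count: 2
applicable_count: 2


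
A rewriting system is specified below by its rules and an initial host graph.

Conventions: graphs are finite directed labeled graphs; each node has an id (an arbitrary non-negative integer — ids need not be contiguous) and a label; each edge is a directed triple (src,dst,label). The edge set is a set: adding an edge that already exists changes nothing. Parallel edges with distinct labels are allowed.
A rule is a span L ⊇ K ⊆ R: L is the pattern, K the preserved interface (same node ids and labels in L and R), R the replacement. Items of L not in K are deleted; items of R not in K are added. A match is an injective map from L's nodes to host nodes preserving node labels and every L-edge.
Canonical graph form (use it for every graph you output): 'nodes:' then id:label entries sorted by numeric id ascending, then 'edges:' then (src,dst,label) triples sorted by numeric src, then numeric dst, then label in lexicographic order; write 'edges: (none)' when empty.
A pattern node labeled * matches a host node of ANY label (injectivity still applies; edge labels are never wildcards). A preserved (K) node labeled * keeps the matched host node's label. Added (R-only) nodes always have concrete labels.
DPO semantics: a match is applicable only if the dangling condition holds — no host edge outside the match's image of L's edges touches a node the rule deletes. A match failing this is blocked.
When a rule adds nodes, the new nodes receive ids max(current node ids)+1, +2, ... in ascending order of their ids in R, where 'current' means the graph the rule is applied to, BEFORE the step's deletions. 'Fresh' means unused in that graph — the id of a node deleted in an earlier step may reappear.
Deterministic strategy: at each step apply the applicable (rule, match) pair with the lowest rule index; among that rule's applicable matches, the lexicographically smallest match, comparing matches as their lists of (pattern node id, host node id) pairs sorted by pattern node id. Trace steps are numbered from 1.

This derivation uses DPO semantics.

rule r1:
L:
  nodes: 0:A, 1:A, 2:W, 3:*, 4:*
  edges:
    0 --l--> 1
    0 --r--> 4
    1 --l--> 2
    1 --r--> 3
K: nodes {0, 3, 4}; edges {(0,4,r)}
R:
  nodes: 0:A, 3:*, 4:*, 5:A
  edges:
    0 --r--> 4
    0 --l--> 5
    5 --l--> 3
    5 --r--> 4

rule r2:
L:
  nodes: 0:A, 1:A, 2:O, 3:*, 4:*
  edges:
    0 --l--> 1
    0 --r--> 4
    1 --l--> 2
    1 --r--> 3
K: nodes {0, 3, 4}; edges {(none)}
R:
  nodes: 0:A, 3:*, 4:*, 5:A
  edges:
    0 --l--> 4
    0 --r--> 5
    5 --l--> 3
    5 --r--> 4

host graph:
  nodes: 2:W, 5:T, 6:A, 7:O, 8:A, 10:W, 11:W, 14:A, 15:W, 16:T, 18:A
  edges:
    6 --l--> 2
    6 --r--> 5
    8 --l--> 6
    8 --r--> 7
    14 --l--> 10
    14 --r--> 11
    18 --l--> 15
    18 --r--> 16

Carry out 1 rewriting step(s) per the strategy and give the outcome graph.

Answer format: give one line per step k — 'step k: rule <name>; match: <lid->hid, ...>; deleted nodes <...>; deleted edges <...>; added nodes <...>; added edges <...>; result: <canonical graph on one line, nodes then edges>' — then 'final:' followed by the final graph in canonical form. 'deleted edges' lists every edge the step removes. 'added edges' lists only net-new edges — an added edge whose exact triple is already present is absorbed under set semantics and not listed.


step 1: rule r1; match: 0->8, 1->6, 2->2, 3->5, 4->7; deleted nodes 2, 6; deleted edges (6,2,l); (6,5,r); (8,6,l); added nodes 19; added edges (8,19,l); (19,5,l); (19,7,r); result: nodes: 5:T, 7:O, 8:A, 10:W, 11:W, 14:A, 15:W, 16:T, 18:A, 19:A edges: (8,7,r); (8,19,l); (14,10,l); (14,11,r); (18,15,l); (18,16,r); (19,5,l); (19,7,r)
final:
nodes: 5:T, 7:O, 8:A, 10:W, 11:W, 14:A, 15:W, 16:T, 18:A, 19:A
edges: (8,7,r); (8,19,l); (14,10,l); (14,11,r); (18,15,l); (18,16,r); (19,5,l); (19,7,r)


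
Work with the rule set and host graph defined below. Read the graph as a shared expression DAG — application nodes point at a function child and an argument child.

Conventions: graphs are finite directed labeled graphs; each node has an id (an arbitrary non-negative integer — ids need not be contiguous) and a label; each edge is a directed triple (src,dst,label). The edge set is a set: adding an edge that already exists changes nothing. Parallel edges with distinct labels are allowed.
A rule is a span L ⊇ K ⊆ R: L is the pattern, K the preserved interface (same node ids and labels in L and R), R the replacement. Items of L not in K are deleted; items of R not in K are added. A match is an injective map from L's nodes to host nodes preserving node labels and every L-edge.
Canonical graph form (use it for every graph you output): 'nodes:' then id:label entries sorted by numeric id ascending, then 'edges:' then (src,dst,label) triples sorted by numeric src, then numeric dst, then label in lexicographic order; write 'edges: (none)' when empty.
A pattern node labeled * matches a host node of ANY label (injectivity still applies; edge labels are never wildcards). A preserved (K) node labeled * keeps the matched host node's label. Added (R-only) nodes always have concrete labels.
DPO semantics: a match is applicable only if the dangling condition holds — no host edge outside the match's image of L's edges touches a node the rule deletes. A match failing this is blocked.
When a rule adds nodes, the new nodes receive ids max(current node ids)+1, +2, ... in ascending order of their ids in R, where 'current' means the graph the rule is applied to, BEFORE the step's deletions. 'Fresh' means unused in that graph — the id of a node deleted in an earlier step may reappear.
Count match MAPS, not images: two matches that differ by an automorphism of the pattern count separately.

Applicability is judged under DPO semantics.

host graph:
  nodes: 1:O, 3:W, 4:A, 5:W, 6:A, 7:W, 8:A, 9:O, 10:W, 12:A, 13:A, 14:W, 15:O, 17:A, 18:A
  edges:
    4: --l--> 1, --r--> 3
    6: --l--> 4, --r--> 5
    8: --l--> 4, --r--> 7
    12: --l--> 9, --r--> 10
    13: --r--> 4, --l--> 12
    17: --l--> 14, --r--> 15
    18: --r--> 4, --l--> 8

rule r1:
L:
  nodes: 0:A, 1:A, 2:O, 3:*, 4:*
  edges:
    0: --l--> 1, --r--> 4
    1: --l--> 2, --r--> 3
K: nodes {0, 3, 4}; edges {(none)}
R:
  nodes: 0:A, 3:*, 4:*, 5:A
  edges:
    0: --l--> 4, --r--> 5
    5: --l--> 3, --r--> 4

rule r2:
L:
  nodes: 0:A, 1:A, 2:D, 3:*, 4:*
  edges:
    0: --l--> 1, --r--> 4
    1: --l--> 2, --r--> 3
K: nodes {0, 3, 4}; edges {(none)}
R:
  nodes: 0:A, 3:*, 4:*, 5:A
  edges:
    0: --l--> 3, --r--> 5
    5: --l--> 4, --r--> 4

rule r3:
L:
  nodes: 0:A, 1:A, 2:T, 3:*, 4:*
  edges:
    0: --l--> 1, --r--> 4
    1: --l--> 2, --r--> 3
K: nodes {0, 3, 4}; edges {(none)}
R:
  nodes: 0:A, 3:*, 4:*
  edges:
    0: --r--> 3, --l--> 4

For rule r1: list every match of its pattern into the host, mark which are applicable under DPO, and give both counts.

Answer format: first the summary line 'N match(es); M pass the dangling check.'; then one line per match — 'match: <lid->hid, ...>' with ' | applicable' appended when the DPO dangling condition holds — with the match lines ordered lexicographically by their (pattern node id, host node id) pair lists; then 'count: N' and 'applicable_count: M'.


3 match(es); 1 pass the dangling check.
match: 0->6, 1->4, 2->1, 3->3, 4->5
match: 0->8, 1->4, 2->1, 3->3, 4->7
match: 0->13, 1->12, 2->9, 3->10, 4->4 | applicable
count: 3
applicable_count: 1


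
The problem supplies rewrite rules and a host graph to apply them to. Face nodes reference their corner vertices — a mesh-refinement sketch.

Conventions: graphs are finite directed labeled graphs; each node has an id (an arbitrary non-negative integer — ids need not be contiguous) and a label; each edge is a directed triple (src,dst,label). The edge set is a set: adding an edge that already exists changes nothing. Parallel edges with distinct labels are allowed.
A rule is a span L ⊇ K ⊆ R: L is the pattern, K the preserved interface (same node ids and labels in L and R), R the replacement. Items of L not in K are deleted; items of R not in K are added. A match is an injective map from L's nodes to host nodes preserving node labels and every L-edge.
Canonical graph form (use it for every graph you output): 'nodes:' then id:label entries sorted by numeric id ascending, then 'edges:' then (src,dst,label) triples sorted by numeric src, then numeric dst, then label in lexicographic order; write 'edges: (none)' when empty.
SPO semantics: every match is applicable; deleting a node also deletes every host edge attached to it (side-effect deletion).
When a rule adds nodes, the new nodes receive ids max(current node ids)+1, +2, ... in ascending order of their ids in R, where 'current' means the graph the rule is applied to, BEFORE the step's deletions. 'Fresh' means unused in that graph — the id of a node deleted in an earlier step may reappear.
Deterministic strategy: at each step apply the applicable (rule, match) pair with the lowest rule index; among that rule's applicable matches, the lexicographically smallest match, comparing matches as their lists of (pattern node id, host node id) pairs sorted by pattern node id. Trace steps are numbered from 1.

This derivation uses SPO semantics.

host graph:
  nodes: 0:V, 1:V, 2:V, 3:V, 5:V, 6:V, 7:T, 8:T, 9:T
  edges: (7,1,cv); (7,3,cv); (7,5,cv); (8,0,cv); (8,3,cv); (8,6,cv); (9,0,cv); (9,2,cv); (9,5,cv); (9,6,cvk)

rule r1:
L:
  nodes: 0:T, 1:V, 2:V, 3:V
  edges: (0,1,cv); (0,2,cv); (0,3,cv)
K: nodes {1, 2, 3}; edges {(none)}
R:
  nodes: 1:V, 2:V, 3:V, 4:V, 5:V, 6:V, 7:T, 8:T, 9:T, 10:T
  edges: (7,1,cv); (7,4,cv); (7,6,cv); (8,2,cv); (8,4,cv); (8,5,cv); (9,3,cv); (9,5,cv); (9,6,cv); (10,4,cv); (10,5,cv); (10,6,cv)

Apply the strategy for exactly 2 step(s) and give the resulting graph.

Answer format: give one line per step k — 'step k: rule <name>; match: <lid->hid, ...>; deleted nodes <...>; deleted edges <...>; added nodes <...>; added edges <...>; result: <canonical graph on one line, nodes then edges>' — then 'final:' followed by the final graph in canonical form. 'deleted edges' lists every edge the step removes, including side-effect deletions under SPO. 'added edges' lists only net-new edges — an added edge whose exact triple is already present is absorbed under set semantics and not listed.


step 1: rule r1; match: 0->7, 1->1, 2->3, 3->5; deleted nodes 7; deleted edges (7,1,cv); (7,3,cv); (7,5,cv); added nodes 10, 11, 12, 13, 14, 15, 16; added edges (13,1,cv); (13,10,cv); (13,12,cv); (14,3,cv); (14,10,cv); (14,11,cv); (15,5,cv); (15,11,cv); (15,12,cv); (16,10,cv); (16,11,cv); (16,12,cv); result: nodes: 0:V, 1:V, 2:V, 3:V, 5:V, 6:V, 8:T, 9:T, 10:V, 11:V, 12:V, 13:T, 14:T, 15:T, 16:T edges: (8,0,cv); (8,3,cv); (8,6,cv); (9,0,cv); (9,2,cv); (9,5,cv); (9,6,cvk); (13,1,cv); (13,10,cv); (13,12,cv); (14,3,cv); (14,10,cv); (14,11,cv); (15,5,cv); (15,11,cv); (15,12,cv); (16,10,cv); (16,11,cv); (16,12,cv)
step 2: rule r1; match: 0->8, 1->0, 2->3, 3->6; deleted nodes 8; deleted edges (8,0,cv); (8,3,cv); (8,6,cv); added nodes 17, 18, 19, 20, 21, 22, 23; added edges (20,0,cv); (20,17,cv); (20,19,cv); (21,3,cv); (21,17,cv); (21,18,cv); (22,6,cv); (22,18,cv); (22,19,cv); (23,17,cv); (23,18,cv); (23,19,cv); result: nodes: 0:V, 1:V, 2:V, 3:V, 5:V, 6:V, 9:T, 10:V, 11:V, 12:V, 13:T, 14:T, 15:T, 16:T, 17:V, 18:V, 19:V, 20:T, 21:T, 22:T, 23:T edges: (9,0,cv); (9,2,cv); (9,5,cv); (9,6,cvk); (13,1,cv); (13,10,cv); (13,12,cv); (14,3,cv); (14,10,cv); (14,11,cv); (15,5,cv); (15,11,cv); (15,12,cv); (16,10,cv); (16,11,cv); (16,12,cv); (20,0,cv); (20,17,cv); (20,19,cv); (21,3,cv); (21,17,cv); (21,18,cv); (22,6,cv); (22,18,cv); (22,19,cv); (23,17,cv); (23,18,cv); (23,19,cv)
final:
nodes: 0:V, 1:V, 2:V, 3:V, 5:V, 6:V, 9:T, 10:V, 11:V, 12:V, 13:T, 14:T, 15:T, 16:T, 17:V, 18:V, 19:V, 20:T, 21:T, 22:T, 23:T
edges: (9,0,cv); (9,2,cv); (9,5,cv); (9,6,cvk); (13,1,cv); (13,10,cv); (13,12,cv); (14,3,cv); (14,10,cv); (14,11,cv); (15,5,cv); (15,11,cv); (15,12,cv); (16,10,cv); (16,11,cv); (16,12,cv); (20,0,cv); (20,17,cv); (20,19,cv); (21,3,cv); (21,17,cv); (21,18,cv); (22,6,cv); (22,18,cv); (22,19,cv); (23,17,cv); (23,18,cv); (23,19,cv)


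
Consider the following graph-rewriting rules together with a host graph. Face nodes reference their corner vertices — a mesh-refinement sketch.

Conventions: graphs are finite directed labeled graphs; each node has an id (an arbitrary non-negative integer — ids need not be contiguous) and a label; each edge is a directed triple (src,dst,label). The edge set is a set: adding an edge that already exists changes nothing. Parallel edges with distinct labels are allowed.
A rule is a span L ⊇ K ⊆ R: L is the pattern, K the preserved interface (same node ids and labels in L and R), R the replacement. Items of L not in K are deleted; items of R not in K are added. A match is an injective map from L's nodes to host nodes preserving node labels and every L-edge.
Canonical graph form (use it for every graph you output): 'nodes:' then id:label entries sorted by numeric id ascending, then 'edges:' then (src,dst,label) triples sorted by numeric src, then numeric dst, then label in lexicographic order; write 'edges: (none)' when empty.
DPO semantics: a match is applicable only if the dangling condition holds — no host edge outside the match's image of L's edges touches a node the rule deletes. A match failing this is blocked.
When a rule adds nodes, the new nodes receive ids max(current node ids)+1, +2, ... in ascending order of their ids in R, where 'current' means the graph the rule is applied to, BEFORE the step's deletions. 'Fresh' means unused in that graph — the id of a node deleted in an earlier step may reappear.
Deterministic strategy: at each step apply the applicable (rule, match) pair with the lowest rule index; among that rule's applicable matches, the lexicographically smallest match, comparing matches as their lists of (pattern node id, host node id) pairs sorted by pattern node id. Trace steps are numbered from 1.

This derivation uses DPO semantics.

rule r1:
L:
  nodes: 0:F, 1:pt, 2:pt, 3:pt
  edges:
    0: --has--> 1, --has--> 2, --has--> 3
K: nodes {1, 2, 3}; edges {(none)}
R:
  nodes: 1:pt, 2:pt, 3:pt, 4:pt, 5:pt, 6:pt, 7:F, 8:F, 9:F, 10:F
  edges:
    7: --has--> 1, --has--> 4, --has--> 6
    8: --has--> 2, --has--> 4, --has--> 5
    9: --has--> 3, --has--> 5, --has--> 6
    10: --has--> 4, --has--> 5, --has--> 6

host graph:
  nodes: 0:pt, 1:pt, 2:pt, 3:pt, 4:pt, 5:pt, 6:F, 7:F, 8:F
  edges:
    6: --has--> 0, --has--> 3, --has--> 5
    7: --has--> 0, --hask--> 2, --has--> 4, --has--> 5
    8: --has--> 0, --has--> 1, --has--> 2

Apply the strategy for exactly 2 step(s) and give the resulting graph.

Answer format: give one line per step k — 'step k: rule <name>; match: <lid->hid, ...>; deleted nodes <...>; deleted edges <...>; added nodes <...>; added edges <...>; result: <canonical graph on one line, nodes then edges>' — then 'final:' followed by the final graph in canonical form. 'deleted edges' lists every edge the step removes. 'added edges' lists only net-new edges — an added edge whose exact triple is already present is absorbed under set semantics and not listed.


step 1: rule r1; match: 0->6, 1->0, 2->3, 3->5; deleted nodes 6; deleted edges (6,0,has); (6,3,has); (6,5,has); added nodes 9, 10, 11, 12, 13, 14, 15; added edges (12,0,has); (12,9,has); (12,11,has); (13,3,has); (13,9,has); (13,10,has); (14,5,has); (14,10,has); (14,11,has); (15,9,has); (15,10,has); (15,11,has); result: nodes: 0:pt, 1:pt, 2:pt, 3:pt, 4:pt, 5:pt, 7:F, 8:F, 9:pt, 10:pt, 11:pt, 12:F, 13:F, 14:F, 15:F edges: (7,0,has); (7,2,hask); (7,4,has); (7,5,has); (8,0,has); (8,1,has); (8,2,has); (12,0,has); (12,9,has); (12,11,has); (13,3,has); (13,9,has); (13,10,has); (14,5,has); (14,10,has); (14,11,has); (15,9,has); (15,10,has); (15,11,has)
step 2: rule r1; match: 0->8, 1->0, 2->1, 3->2; deleted nodes 8; deleted edges (8,0,has); (8,1,has); (8,2,has); added nodes 16, 17, 18, 19, 20, 21, 22; added edges (19,0,has); (19,16,has); (19,18,has); (20,1,has); (20,16,has); (20,17,has); (21,2,has); (21,17,has); (21,18,has); (22,16,has); (22,17,has); (22,18,has); result: nodes: 0:pt, 1:pt, 2:pt, 3:pt, 4:pt, 5:pt, 7:F, 9:pt, 10:pt, 11:pt, 12:F, 13:F, 14:F, 15:F, 16:pt, 17:pt, 18:pt, 19:F, 20:F, 21:F, 22:F edges: (7,0,has); (7,2,hask); (7,4,has); (7,5,has); (12,0,has); (12,9,has); (12,11,has); (13,3,has); (13,9,has); (13,10,has); (14,5,has); (14,10,has); (14,11,has); (15,9,has); (15,10,has); (15,11,has); (19,0,has); (19,16,has); (19,18,has); (20,1,has); (20,16,has); (20,17,has); (21,2,has); (21,17,has); (21,18,has); (22,16,has); (22,17,has); (22,18,has)
final:
nodes: 0:pt, 1:pt, 2:pt, 3:pt, 4:pt, 5:pt, 7:F, 9:pt, 10:pt, 11:pt, 12:F, 13:F, 14:F, 15:F, 16:pt, 17:pt, 18:pt, 19:F, 20:F, 21:F, 22:F
edges: (7,0,has); (7,2,hask); (7,4,has); (7,5,has); (12,0,has); (12,9,has); (12,11,has); (13,3,has); (13,9,has); (13,10,has); (14,5,has); (14,10,has); (14,11,has); (15,9,has); (15,10,has); (15,11,has); (19,0,has); (19,16,has); (19,18,has); (20,1,has); (20,16,has); (20,17,has); (21,2,has); (21,17,has); (21,18,has); (22,16,has); (22,17,has); (22,18,has)


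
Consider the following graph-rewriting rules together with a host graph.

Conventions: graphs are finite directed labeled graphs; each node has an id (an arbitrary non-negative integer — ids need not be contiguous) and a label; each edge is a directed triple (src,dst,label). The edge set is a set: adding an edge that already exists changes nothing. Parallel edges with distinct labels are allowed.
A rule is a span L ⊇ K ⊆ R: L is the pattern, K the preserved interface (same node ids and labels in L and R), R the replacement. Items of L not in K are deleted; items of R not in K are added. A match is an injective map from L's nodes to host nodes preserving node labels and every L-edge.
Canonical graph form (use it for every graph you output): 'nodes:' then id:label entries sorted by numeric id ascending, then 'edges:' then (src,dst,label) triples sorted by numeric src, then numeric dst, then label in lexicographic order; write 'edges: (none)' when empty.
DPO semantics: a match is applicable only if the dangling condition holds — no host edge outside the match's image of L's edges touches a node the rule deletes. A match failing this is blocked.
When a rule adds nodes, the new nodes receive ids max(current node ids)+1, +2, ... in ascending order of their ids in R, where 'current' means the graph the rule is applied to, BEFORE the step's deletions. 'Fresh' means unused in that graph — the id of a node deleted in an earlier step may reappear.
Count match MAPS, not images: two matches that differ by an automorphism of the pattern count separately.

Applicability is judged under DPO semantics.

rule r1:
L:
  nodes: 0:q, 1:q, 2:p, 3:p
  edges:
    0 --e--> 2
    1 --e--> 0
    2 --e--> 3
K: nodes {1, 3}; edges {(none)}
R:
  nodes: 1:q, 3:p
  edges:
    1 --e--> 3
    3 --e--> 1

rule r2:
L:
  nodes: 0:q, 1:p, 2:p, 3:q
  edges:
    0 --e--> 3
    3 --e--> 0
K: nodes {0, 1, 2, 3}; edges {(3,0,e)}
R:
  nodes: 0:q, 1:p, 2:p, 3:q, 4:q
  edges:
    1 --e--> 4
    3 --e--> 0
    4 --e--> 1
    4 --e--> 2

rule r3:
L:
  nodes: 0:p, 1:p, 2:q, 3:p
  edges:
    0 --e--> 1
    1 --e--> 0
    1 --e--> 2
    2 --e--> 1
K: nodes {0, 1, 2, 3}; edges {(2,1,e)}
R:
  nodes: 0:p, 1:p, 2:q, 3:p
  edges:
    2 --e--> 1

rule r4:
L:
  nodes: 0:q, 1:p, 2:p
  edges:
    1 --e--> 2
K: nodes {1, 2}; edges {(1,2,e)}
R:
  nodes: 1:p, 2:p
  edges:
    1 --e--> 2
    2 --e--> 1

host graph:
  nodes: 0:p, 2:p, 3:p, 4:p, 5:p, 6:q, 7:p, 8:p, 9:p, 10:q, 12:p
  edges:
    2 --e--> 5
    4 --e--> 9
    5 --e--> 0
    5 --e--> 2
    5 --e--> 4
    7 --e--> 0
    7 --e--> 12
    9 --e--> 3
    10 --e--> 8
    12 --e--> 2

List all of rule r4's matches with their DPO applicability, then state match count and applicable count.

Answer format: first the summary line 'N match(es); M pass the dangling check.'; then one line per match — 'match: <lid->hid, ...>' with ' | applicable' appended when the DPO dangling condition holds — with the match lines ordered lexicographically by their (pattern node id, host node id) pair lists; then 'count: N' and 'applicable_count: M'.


18 match(es); 9 pass the dangling check.
match: 0->6, 1->2, 2->5 | applicable
match: 0->6, 1->4, 2->9 | applicable
match: 0->6, 1->5, 2->0 | applicable
match: 0->6, 1->5, 2->2 | applicable
match: 0->6, 1->5, 2->4 | applicable
match: 0->6, 1->7, 2->0 | applicable
match: 0->6, 1->7, 2->12 | applicable
match: 0->6, 1->9, 2->3 | applicable
match: 0->6, 1->12, 2->2 | applicable
match: 0->10, 1->2, 2->5
match: 0->10, 1->4, 2->9
match: 0->10, 1->5, 2->0
match: 0->10, 1->5, 2->2
match: 0->10, 1->5, 2->4
match: 0->10, 1->7, 2->0
match: 0->10, 1->7, 2->12
match: 0->10, 1->9, 2->3
match: 0->10, 1->12, 2->2
count: 18
applicable_count: 9


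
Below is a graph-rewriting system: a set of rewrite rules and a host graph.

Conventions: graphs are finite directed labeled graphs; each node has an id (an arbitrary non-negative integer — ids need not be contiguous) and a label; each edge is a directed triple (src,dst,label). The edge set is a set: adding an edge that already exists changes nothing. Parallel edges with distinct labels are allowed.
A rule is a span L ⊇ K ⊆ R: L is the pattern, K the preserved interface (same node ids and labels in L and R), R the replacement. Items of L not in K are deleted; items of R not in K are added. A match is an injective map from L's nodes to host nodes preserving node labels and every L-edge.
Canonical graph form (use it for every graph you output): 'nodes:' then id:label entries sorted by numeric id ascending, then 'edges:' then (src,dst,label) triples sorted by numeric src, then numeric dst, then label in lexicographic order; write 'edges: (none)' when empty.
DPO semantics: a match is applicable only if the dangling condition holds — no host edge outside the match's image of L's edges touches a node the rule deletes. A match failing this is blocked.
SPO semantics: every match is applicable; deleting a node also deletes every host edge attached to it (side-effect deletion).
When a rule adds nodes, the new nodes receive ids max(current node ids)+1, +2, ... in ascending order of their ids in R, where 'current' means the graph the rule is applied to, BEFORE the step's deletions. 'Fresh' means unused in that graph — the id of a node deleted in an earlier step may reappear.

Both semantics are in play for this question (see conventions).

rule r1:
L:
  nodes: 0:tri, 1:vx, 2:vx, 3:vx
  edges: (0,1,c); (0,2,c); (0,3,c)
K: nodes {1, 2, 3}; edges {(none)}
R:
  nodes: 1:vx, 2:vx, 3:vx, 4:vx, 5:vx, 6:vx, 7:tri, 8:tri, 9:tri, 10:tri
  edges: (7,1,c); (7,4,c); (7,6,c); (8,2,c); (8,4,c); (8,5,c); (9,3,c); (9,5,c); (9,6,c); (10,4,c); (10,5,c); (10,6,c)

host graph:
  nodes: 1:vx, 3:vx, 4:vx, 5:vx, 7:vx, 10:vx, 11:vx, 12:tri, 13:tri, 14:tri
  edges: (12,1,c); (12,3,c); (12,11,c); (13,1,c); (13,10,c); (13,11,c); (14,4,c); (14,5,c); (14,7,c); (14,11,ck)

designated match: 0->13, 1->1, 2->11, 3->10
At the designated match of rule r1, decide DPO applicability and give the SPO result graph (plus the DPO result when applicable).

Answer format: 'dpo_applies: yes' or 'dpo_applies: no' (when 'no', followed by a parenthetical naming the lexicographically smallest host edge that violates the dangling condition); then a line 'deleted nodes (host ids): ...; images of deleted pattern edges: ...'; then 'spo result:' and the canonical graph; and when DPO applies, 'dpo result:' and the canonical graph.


dpo_applies: yes
deleted nodes (host ids): 13; images of deleted pattern edges: (13,1,c); (13,10,c); (13,11,c)
spo result:
nodes: 1:vx, 3:vx, 4:vx, 5:vx, 7:vx, 10:vx, 11:vx, 12:tri, 14:tri, 15:vx, 16:vx, 17:vx, 18:tri, 19:tri, 20:tri, 21:tri
edges: (12,1,c); (12,3,c); (12,11,c); (14,4,c); (14,5,c); (14,7,c); (14,11,ck); (18,1,c); (18,15,c); (18,17,c); (19,11,c); (19,15,c); (19,16,c); (20,10,c); (20,16,c); (20,17,c); (21,15,c); (21,16,c); (21,17,c)
dpo result:
nodes: 1:vx, 3:vx, 4:vx, 5:vx, 7:vx, 10:vx, 11:vx, 12:tri, 14:tri, 15:vx, 16:vx, 17:vx, 18:tri, 19:tri, 20:tri, 21:tri
edges: (12,1,c); (12,3,c); (12,11,c); (14,4,c); (14,5,c); (14,7,c); (14,11,ck); (18,1,c); (18,15,c); (18,17,c); (19,11,c); (19,15,c); (19,16,c); (20,10,c); (20,16,c); (20,17,c); (21,15,c); (21,16,c); (21,17,c)


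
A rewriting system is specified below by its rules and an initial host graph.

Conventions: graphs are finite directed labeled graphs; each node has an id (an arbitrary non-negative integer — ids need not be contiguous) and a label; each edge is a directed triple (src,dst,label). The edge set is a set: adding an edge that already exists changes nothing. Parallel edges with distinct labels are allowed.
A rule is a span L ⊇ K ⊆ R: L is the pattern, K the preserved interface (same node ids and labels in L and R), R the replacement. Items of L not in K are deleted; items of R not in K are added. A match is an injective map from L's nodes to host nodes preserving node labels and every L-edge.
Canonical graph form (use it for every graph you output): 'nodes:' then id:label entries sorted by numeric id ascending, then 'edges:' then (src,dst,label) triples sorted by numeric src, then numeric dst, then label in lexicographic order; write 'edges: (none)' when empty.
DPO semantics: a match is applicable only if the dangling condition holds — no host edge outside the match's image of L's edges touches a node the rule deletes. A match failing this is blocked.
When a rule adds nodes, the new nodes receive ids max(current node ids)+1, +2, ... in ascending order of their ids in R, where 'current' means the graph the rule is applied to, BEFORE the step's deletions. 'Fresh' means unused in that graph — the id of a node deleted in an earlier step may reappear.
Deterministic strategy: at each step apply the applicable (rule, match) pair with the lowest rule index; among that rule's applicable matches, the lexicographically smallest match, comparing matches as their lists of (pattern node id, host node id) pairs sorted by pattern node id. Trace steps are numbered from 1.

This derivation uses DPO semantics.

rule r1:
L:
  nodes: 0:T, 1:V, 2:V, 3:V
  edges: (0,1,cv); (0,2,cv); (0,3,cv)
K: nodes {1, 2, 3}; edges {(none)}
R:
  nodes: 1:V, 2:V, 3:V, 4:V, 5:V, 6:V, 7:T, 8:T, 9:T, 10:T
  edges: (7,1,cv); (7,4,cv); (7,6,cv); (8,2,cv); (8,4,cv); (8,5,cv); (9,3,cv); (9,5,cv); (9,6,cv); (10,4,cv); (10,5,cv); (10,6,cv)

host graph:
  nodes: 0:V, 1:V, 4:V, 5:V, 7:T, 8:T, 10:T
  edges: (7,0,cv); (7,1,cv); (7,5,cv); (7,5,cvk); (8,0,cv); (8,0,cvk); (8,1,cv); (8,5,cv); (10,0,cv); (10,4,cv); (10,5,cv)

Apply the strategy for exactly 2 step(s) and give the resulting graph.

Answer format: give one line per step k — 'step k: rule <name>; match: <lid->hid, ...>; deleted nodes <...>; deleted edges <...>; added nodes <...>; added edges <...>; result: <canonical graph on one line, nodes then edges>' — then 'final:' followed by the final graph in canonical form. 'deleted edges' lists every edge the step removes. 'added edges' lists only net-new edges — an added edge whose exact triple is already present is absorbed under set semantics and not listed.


step 1: rule r1; match: 0->10, 1->0, 2->4, 3->5; deleted nodes 10; deleted edges (10,0,cv); (10,4,cv); (10,5,cv); added nodes 11, 12, 13, 14, 15, 16, 17; added edges (14,0,cv); (14,11,cv); (14,13,cv); (15,4,cv); (15,11,cv); (15,12,cv); (16,5,cv); (16,12,cv); (16,13,cv); (17,11,cv); (17,12,cv); (17,13,cv); result: nodes: 0:V, 1:V, 4:V, 5:V, 7:T, 8:T, 11:V, 12:V, 13:V, 14:T, 15:T, 16:T, 17:T edges: (7,0,cv); (7,1,cv); (7,5,cv); (7,5,cvk); (8,0,cv); (8,0,cvk); (8,1,cv); (8,5,cv); (14,0,cv); (14,11,cv); (14,13,cv); (15,4,cv); (15,11,cv); (15,12,cv); (16,5,cv); (16,12,cv); (16,13,cv); (17,11,cv); (17,12,cv); (17,13,cv)
step 2: rule r1; match: 0->14, 1->0, 2->11, 3->13; deleted nodes 14; deleted edges (14,0,cv); (14,11,cv); (14,13,cv); added nodes 18, 19, 20, 21, 22, 23, 24; added edges (21,0,cv); (21,18,cv); (21,20,cv); (22,11,cv); (22,18,cv); (22,19,cv); (23,13,cv); (23,19,cv); (23,20,cv); (24,18,cv); (24,19,cv); (24,20,cv); result: nodes: 0:V, 1:V, 4:V, 5:V, 7:T, 8:T, 11:V, 12:V, 13:V, 15:T, 16:T, 17:T, 18:V, 19:V, 20:V, 21:T, 22:T, 23:T, 24:T edges: (7,0,cv); (7,1,cv); (7,5,cv); (7,5,cvk); (8,0,cv); (8,0,cvk); (8,1,cv); (8,5,cv); (15,4,cv); (15,11,cv); (15,12,cv); (16,5,cv); (16,12,cv); (16,13,cv); (17,11,cv); (17,12,cv); (17,13,cv); (21,0,cv); (21,18,cv); (21,20,cv); (22,11,cv); (22,18,cv); (22,19,cv); (23,13,cv); (23,19,cv); (23,20,cv); (24,18,cv); (24,19,cv); (24,20,cv)
final:
nodes: 0:V, 1:V, 4:V, 5:V, 7:T, 8:T, 11:V, 12:V, 13:V, 15:T, 16:T, 17:T, 18:V, 19:V, 20:V, 21:T, 22:T, 23:T, 24:T
edges: (7,0,cv); (7,1,cv); (7,5,cv); (7,5,cvk); (8,0,cv); (8,0,cvk); (8,1,cv); (8,5,cv); (15,4,cv); (15,11,cv); (15,12,cv); (16,5,cv); (16,12,cv); (16,13,cv); (17,11,cv); (17,12,cv); (17,13,cv); (21,0,cv); (21,18,cv); (21,20,cv); (22,11,cv); (22,18,cv); (22,19,cv); (23,13,cv); (23,19,cv); (23,20,cv); (24,18,cv); (24,19,cv); (24,20,cv)
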